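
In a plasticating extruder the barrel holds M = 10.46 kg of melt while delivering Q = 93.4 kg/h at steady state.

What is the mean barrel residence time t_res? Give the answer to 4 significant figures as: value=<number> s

Q_s = Q / 3600 = 93.4 / 3600 = 0.0259444 kg/s
t_res = M / Q_s = 10.46 ÷ 0.0259444 = 403.169 s

value=403.2 s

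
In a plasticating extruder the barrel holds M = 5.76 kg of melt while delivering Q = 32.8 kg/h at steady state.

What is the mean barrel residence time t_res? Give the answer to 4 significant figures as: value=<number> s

value=632.2 s

Q_s = Q / 3600 = 32.8 / 3600 = 0.00911111 kg/s
t_res = M / Q_s = 5.76 ÷ 0.00911111 = 632.195 s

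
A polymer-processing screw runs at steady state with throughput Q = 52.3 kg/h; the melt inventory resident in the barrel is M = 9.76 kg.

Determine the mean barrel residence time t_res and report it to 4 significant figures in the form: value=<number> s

value=671.8 s

Convert throughput: Q = 52.3 kg/h = 52.3/3600 = 0.0145278 kg/s
t_res = M / Q_s = 9.76 / 0.0145278 = 671.816 s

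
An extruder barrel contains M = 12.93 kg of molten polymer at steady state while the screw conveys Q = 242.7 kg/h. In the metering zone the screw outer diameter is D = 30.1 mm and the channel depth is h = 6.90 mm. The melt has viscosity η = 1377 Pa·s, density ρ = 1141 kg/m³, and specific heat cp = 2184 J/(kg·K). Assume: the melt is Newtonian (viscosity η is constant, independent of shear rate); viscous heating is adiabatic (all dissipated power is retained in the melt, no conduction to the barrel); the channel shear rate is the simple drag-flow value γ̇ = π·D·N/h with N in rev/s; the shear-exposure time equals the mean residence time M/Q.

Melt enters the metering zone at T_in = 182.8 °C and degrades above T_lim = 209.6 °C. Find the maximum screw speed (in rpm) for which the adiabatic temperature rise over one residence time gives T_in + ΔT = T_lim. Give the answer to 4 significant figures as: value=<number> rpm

value=69.62 rpm

Throughput in SI: Q_s = 242.7 kg/h ÷ 3600 s/h = 0.0674167 kg/s
t_res = M / Q_s = 12.93 / 0.0674167 = 191.792 s
Geometry in SI: D = 30.1 mm → 0.0301 m, h = 6.90 mm → 0.0069 m
ΔT_a = T_lim − T_in = 209.6 − 182.8 = 26.8 K
γ̇_max² = ΔT_a·ρ·cp / (η·t_res) = [26.8 × 1141 × 2184] / [1377 × 191.792] = 252.876 s⁻²
γ̇_max = √252.876 = 15.9021 s⁻¹
N_max = γ̇_max h / (πD) = 15.9021·0.0069/(π·0.0301) = 1.16034 rev/s → ×60 = 69.6206 rpm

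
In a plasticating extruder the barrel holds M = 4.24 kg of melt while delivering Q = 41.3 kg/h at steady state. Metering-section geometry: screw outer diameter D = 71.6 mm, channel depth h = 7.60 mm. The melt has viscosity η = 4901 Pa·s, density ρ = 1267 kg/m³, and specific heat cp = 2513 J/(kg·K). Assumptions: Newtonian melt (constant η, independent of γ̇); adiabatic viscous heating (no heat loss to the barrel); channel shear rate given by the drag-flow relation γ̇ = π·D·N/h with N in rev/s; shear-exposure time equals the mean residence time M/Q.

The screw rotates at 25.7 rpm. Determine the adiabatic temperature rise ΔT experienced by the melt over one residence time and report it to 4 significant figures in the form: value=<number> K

value=91.43 K

Throughput in SI: Q_s = 41.3 kg/h ÷ 3600 s/h = 0.0114722 kg/s
t_res = M / Q_s = 4.24 / 0.0114722 = 369.588 s
Convert to SI: D = 0.0716 m, h = 0.0076 m, N = 25.7/60 = 0.428333 rev/s
Shear rate: γ̇ = πDN/h = π·0.0716·0.428333/0.0076 = 12.6774 s⁻¹
Adiabatic rise: ΔT = η γ̇² t_res / (ρ cp) = 4901·(12.6774)²·369.588 / (1267·2513) = 91.4316 K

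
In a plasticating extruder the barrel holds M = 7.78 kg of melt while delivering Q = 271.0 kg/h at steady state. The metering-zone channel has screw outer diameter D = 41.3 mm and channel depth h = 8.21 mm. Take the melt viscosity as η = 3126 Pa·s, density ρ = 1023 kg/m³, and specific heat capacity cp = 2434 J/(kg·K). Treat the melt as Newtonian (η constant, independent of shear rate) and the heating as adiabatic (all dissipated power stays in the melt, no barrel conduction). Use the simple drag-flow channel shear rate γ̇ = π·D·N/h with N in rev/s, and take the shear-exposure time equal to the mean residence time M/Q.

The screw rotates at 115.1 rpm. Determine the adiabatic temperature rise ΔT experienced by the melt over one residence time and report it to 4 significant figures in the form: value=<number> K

Convert throughput: Q = 271.0 kg/h = 271.0/3600 = 0.0752778 kg/s
t_res = M / Q_s = 7.78 / 0.0752778 = 103.351 s
D = 41.3 mm = 0.0413 m;  h = 8.21 mm = 0.00821 m;  N = 115.1 rpm / 60 = 1.91833 rev/s
γ̇ = π D N / h = (π)(0.0413)(1.91833) / 0.00821 = 30.3166 s⁻¹
ΔT = η·γ̇²·t_res / (ρ·cp) = 3126 · (30.3166)² · 103.351 / (1023 · 2434) = 119.252 K

value=119.3 K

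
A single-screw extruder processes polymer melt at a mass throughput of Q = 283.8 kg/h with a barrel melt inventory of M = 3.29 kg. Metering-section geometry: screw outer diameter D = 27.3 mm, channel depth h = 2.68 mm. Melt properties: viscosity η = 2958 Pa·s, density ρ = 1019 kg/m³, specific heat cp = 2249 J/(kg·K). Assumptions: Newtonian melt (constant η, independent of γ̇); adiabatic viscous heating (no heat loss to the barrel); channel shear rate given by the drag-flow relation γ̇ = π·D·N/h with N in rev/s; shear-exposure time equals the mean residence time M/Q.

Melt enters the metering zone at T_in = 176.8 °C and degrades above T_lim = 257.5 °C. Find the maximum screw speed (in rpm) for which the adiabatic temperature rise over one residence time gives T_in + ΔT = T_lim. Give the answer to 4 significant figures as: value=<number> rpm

value=72.57 rpm

Q_s = Q / 3600 = 283.8 / 3600 = 0.0788333 kg/s
Mean residence time: t_res = M/Q_s = 3.29 kg / 0.0788333 kg/s = 41.7336 s
Geometry in SI: D = 27.3 mm → 0.0273 m, h = 2.68 mm → 0.00268 m
ΔT_a = T_lim − T_in = 257.5 − 176.8 = 80.7 K
Invert ΔT = ηγ̇²t_res/(ρcp) for γ̇: γ̇_max² = ΔT_a ρ cp / (η t_res) = 80.7·1019·2249 / (2958·41.7336) = 1498.14 s⁻²
Take the square root: γ̇_max = √(1498.14) = 38.7058 s⁻¹
N_max = γ̇_max·h / (π·D) = 38.7058 · 0.00268 / (π · 0.0273) = 1.20948 rev/s = 72.5688 rpm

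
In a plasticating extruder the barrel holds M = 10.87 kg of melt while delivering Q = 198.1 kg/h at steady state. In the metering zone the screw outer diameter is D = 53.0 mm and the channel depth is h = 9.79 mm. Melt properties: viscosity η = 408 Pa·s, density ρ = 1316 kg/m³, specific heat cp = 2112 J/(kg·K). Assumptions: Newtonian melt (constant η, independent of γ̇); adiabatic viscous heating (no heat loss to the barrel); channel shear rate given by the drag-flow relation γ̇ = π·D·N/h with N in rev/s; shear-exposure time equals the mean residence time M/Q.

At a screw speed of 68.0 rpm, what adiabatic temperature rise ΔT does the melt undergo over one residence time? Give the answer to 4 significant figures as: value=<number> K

value=10.77 K

Q_s = Q / 3600 = 198.1 / 3600 = 0.0550278 kg/s
t_res = M / Q_s = 10.87 ÷ 0.0550278 = 197.537 s
D = 53.0 mm = 0.053 m;  h = 9.79 mm = 0.00979 m;  N = 68.0 rpm / 60 = 1.13333 rev/s
γ̇ = π D N / h = (π)(0.053)(1.13333) / 0.00979 = 19.2753 s⁻¹
ΔT = η·γ̇²·t_res/(ρ·cp) = [408 × 19.2753² × 197.537] / [1316 × 2112] = 10.7736 K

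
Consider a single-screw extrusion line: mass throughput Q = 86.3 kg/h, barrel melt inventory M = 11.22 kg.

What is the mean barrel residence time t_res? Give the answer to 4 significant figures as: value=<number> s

Throughput in SI: Q_s = 86.3 kg/h ÷ 3600 s/h = 0.0239722 kg/s
t_res = M / Q_s = 11.22 ÷ 0.0239722 = 468.042 s

value=468.0 s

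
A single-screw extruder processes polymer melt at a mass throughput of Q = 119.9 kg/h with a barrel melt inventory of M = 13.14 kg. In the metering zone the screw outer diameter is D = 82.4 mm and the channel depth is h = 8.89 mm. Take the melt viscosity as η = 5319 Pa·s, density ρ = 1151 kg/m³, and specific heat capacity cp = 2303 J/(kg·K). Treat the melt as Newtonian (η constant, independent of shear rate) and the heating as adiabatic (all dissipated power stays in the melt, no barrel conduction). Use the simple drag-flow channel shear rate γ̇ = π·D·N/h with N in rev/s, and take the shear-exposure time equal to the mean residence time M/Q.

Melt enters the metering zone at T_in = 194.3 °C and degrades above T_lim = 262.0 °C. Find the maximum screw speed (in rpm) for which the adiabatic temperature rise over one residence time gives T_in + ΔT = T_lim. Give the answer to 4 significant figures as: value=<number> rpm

value=19.05 rpm

Convert throughput: Q = 119.9 kg/h = 119.9/3600 = 0.0333056 kg/s
t_res = M / Q_s = 13.14 / 0.0333056 = 394.529 s
Convert to metres: D = 0.0824 m, h = 0.00889 m
ΔT_a = T_lim − T_in = 262.0 − 194.3 = 67.7 K
γ̇_max² = ΔT_a·ρ·cp/(η·t_res) = 67.7·1151·2303/(5319·394.529) = 85.5164 s⁻²
Take the square root: γ̇_max = √(85.5164) = 9.24751 s⁻¹
N_max = γ̇_max h / (πD) = 9.24751·0.00889/(π·0.0824) = 0.317577 rev/s → ×60 = 19.0546 rpm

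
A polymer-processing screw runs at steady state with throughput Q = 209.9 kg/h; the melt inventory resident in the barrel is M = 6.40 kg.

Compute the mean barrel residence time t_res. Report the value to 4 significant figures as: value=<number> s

Q_s = Q / 3600 = 209.9 / 3600 = 0.0583056 kg/s
Mean residence time: t_res = M/Q_s = 6.40 kg / 0.0583056 kg/s = 109.767 s

value=109.8 s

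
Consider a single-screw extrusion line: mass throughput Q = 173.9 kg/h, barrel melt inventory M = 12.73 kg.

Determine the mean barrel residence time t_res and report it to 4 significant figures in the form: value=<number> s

Q_s = Q / 3600 = 173.9 / 3600 = 0.0483056 kg/s
t_res = M / Q_s = 12.73 / 0.0483056 = 263.531 s

value=263.5 s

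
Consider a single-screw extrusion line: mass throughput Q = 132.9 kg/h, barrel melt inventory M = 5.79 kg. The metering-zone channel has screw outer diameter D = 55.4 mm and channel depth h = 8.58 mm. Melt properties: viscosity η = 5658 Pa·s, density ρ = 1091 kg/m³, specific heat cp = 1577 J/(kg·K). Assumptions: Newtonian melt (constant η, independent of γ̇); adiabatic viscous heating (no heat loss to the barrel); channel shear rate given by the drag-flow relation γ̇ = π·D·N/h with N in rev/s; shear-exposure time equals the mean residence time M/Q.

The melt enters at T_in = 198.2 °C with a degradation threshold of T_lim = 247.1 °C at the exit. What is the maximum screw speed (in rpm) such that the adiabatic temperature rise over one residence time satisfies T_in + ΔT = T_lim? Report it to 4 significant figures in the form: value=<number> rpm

value=28.80 rpm

Throughput in SI: Q_s = 132.9 kg/h ÷ 3600 s/h = 0.0369167 kg/s
t_res = M / Q_s = 5.79 / 0.0369167 = 156.84 s
Convert to metres: D = 0.0554 m, h = 0.00858 m
Allowable rise: ΔT_a = T_lim − T_in = 247.1 − 198.2 = 48.9 K
γ̇_max² = ΔT_a·ρ·cp/(η·t_res) = 48.9·1091·1577/(5658·156.84) = 94.8083 s⁻²
Take the square root: γ̇_max = √(94.8083) = 9.73695 s⁻¹
N_max = γ̇_max h / (πD) = 9.73695·0.00858/(π·0.0554) = 0.480011 rev/s → ×60 = 28.8006 rpm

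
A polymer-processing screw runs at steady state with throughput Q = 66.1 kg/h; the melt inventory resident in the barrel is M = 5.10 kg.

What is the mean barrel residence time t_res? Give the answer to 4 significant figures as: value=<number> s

value=277.8 s

Convert throughput: Q = 66.1 kg/h = 66.1/3600 = 0.0183611 kg/s
Mean residence time: t_res = M/Q_s = 5.10 kg / 0.0183611 kg/s = 277.761 s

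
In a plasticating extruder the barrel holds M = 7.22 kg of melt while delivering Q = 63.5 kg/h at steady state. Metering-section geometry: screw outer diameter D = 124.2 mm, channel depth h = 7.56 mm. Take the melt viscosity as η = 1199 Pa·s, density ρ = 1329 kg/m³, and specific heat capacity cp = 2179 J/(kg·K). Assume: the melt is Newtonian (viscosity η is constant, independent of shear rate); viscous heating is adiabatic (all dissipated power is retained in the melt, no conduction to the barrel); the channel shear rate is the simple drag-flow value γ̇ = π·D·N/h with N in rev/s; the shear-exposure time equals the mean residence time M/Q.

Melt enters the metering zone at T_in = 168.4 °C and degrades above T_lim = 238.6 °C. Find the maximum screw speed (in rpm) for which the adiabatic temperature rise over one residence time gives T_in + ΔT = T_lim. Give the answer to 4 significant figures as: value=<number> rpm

value=23.66 rpm

Throughput in SI: Q_s = 63.5 kg/h ÷ 3600 s/h = 0.0176389 kg/s
Mean residence time: t_res = M/Q_s = 7.22 kg / 0.0176389 kg/s = 409.323 s
Geometry in SI: D = 124.2 mm → 0.1242 m, h = 7.56 mm → 0.00756 m
ΔT_a = T_lim − T_in = 238.6 − 168.4 = 70.2 K
γ̇_max² = ΔT_a·ρ·cp/(η·t_res) = 70.2·1329·2179/(1199·409.323) = 414.223 s⁻²
γ̇_max = √414.223 = 20.3525 s⁻¹
N_max = γ̇_max·h / (π·D) = 20.3525 · 0.00756 / (π · 0.1242) = 0.394337 rev/s = 23.6602 rpm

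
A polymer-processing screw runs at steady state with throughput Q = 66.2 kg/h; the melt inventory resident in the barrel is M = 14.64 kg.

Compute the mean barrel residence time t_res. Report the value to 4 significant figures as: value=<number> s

value=796.1 s

Convert throughput: Q = 66.2 kg/h = 66.2/3600 = 0.0183889 kg/s
t_res = M / Q_s = 14.64 ÷ 0.0183889 = 796.133 s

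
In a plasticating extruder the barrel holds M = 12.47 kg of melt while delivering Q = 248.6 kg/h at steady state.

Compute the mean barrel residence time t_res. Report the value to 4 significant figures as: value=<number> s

Convert throughput: Q = 248.6 kg/h = 248.6/3600 = 0.0690556 kg/s
t_res = M / Q_s = 12.47 / 0.0690556 = 180.579 s

value=180.6 s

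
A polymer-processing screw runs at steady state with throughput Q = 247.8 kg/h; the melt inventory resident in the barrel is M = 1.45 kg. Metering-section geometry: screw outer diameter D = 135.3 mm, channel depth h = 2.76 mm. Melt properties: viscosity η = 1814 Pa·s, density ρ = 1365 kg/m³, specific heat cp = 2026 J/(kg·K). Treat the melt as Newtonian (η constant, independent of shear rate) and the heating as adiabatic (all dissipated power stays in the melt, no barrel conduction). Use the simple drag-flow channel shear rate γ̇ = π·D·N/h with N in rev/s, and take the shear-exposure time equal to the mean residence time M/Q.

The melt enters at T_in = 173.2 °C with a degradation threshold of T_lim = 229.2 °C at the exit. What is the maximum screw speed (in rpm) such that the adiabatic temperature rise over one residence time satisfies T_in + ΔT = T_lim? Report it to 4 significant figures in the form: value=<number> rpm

value=24.80 rpm

Convert throughput: Q = 247.8 kg/h = 247.8/3600 = 0.0688333 kg/s
Mean residence time: t_res = M/Q_s = 1.45 kg / 0.0688333 kg/s = 21.0654 s
Geometry in SI: D = 135.3 mm → 0.1353 m, h = 2.76 mm → 0.00276 m
ΔT_a = T_lim − T_in = 229.2 °C − 173.2 °C = 56 K
Invert ΔT = ηγ̇²t_res/(ρcp) for γ̇: γ̇_max² = ΔT_a ρ cp / (η t_res) = 56·1365·2026 / (1814·21.0654) = 4052.79 s⁻²
γ̇_max = √4052.79 = 63.6615 s⁻¹
Solve γ̇ = πDN/h for N: N_max = γ̇_max·h/(π·D) = 63.6615 × 0.00276 / (π × 0.1353) = 0.413369 rev/s = 24.8022 rpm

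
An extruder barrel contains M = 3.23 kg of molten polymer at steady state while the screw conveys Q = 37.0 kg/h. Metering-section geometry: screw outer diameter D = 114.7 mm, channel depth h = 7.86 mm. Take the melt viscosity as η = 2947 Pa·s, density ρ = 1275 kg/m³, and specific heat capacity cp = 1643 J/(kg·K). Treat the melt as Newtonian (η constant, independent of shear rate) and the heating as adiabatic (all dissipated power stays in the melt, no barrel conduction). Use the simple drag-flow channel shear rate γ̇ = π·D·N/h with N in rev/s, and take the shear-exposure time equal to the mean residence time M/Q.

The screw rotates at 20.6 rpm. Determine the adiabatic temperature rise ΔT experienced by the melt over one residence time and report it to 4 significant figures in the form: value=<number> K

value=109.5 K

Convert throughput: Q = 37.0 kg/h = 37.0/3600 = 0.0102778 kg/s
t_res = M / Q_s = 3.23 / 0.0102778 = 314.27 s
Convert to SI: D = 0.1147 m, h = 0.00786 m, N = 20.6/60 = 0.343333 rev/s
Shear rate: γ̇ = πDN/h = π·0.1147·0.343333/0.00786 = 15.7401 s⁻¹
Adiabatic rise: ΔT = η γ̇² t_res / (ρ cp) = 2947·(15.7401)²·314.27 / (1275·1643) = 109.534 K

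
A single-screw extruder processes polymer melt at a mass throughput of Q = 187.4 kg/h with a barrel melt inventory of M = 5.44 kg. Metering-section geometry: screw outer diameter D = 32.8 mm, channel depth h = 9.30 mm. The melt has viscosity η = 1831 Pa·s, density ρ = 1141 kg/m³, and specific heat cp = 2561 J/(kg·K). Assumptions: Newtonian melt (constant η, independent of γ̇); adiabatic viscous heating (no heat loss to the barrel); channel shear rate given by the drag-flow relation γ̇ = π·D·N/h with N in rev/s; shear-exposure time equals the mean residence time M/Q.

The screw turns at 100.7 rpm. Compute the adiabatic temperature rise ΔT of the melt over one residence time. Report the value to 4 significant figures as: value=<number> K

Throughput in SI: Q_s = 187.4 kg/h ÷ 3600 s/h = 0.0520556 kg/s
t_res = M / Q_s = 5.44 ÷ 0.0520556 = 104.504 s
Geometry in metres: D = 32.8 mm → 0.0328 m, h = 9.30 mm → 0.0093 m; screw speed N = 100.7 rpm = 1.67833 rev/s
γ̇ = π D N / h = (π)(0.0328)(1.67833) / 0.0093 = 18.596 s⁻¹
Adiabatic rise: ΔT = η γ̇² t_res / (ρ cp) = 1831·(18.596)²·104.504 / (1141·2561) = 22.6445 K

value=22.64 K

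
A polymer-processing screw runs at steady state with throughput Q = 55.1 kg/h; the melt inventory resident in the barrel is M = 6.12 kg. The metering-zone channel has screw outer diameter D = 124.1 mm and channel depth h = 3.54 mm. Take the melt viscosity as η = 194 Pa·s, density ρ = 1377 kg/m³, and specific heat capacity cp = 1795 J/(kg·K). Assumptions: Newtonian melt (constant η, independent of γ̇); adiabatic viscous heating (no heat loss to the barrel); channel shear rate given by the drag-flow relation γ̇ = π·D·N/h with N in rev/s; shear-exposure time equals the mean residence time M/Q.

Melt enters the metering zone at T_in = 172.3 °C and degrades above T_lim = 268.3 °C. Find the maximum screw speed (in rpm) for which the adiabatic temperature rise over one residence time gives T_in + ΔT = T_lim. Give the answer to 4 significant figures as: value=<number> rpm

value=30.13 rpm

Convert throughput: Q = 55.1 kg/h = 55.1/3600 = 0.0153056 kg/s
Mean residence time: t_res = M/Q_s = 6.12 kg / 0.0153056 kg/s = 399.855 s
Geometry in SI: D = 124.1 mm → 0.1241 m, h = 3.54 mm → 0.00354 m
ΔT_a = T_lim − T_in = 268.3 − 172.3 = 96 K
γ̇_max² = ΔT_a·ρ·cp/(η·t_res) = 96·1377·1795/(194·399.855) = 3058.9 s⁻²
γ̇_max = sqrt(3058.9) = 55.3073 s⁻¹
Solve γ̇ = πDN/h for N: N_max = γ̇_max·h/(π·D) = 55.3073 × 0.00354 / (π × 0.1241) = 0.502186 rev/s = 30.1311 rpm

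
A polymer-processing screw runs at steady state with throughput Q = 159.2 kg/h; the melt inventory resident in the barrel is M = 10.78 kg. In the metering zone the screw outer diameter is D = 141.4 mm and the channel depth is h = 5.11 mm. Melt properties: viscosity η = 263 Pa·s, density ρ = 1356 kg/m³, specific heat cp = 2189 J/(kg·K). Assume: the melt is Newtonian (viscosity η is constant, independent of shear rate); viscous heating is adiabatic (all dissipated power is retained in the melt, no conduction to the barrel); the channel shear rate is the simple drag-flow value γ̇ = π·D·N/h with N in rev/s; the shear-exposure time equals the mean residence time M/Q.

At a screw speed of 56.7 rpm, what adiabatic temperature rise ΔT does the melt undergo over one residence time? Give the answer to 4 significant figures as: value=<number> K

value=145.8 K

Convert throughput: Q = 159.2 kg/h = 159.2/3600 = 0.0442222 kg/s
Mean residence time: t_res = M/Q_s = 10.78 kg / 0.0442222 kg/s = 243.769 s
Geometry in metres: D = 141.4 mm → 0.1414 m, h = 5.11 mm → 0.00511 m; screw speed N = 56.7 rpm = 0.945 rev/s
Shear rate: γ̇ = πDN/h = π·0.1414·0.945/0.00511 = 82.1505 s⁻¹
Adiabatic rise: ΔT = η γ̇² t_res / (ρ cp) = 263·(82.1505)²·243.769 / (1356·2189) = 145.764 K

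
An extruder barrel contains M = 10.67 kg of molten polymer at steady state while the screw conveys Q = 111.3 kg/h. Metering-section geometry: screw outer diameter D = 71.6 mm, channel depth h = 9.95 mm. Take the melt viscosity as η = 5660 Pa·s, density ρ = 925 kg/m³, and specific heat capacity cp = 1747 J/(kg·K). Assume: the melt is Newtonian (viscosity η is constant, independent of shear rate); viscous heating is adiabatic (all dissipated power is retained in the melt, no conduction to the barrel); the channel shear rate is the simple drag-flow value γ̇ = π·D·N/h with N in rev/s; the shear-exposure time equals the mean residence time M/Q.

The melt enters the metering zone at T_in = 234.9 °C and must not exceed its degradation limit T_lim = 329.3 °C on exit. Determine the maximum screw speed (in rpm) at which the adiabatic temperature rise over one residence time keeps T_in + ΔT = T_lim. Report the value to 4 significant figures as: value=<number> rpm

value=23.45 rpm

Throughput in SI: Q_s = 111.3 kg/h ÷ 3600 s/h = 0.0309167 kg/s
t_res = M / Q_s = 10.67 / 0.0309167 = 345.121 s
Geometry in SI: D = 71.6 mm → 0.0716 m, h = 9.95 mm → 0.00995 m
ΔT_a = T_lim − T_in = 329.3 °C − 234.9 °C = 94.4 K
γ̇_max² = ΔT_a·ρ·cp / (η·t_res) = [94.4 × 925 × 1747] / [5660 × 345.121] = 78.0941 s⁻²
γ̇_max = √78.0941 = 8.83709 s⁻¹
N_max = γ̇_max·h / (π·D) = 8.83709 · 0.00995 / (π · 0.0716) = 0.390903 rev/s = 23.4542 rpm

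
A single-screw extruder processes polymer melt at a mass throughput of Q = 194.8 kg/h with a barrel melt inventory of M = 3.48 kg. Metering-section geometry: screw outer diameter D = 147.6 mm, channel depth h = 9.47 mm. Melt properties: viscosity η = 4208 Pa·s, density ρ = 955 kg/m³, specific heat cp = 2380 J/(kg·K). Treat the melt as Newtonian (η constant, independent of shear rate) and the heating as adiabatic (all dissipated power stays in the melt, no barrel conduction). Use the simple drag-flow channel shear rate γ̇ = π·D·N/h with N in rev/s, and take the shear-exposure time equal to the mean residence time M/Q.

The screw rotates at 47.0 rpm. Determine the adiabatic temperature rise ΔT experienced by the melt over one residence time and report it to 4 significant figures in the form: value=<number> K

value=175.2 K

Convert throughput: Q = 194.8 kg/h = 194.8/3600 = 0.0541111 kg/s
t_res = M / Q_s = 3.48 / 0.0541111 = 64.3121 s
D = 147.6 mm = 0.1476 m;  h = 9.47 mm = 0.00947 m;  N = 47.0 rpm / 60 = 0.783333 rev/s
γ̇ = π·D·N / h = π · 0.1476 · 0.783333 / 0.00947 = 38.356 s⁻¹
Adiabatic rise: ΔT = η γ̇² t_res / (ρ cp) = 4208·(38.356)²·64.3121 / (955·2380) = 175.168 K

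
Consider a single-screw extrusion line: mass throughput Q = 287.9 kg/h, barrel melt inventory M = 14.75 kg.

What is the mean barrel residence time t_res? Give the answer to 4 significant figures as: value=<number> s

value=184.4 s

Convert throughput: Q = 287.9 kg/h = 287.9/3600 = 0.0799722 kg/s
t_res = M / Q_s = 14.75 ÷ 0.0799722 = 184.439 s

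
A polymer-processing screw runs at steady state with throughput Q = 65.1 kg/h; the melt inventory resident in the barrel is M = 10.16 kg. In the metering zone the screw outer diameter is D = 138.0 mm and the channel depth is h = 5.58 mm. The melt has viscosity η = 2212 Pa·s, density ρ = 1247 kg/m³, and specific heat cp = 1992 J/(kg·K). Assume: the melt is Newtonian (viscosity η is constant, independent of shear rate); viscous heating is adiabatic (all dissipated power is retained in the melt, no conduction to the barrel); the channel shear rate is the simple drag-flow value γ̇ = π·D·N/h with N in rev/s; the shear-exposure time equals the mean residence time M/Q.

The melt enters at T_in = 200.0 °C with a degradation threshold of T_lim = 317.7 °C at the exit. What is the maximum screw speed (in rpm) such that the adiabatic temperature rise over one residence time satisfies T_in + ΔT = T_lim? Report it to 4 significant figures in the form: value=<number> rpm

value=11.84 rpm

Convert throughput: Q = 65.1 kg/h = 65.1/3600 = 0.0180833 kg/s
Mean residence time: t_res = M/Q_s = 10.16 kg / 0.0180833 kg/s = 561.843 s
D = 138.0 mm = 0.138 m;  h = 5.58 mm = 0.00558 m
ΔT_a = T_lim − T_in = 317.7 − 200.0 = 117.7 K
Invert ΔT = ηγ̇²t_res/(ρcp) for γ̇: γ̇_max² = ΔT_a ρ cp / (η t_res) = 117.7·1247·1992 / (2212·561.843) = 235.251 s⁻²
γ̇_max = sqrt(235.251) = 15.3379 s⁻¹
Solve γ̇ = πDN/h for N: N_max = γ̇_max·h/(π·D) = 15.3379 × 0.00558 / (π × 0.138) = 0.197411 rev/s = 11.8447 rpm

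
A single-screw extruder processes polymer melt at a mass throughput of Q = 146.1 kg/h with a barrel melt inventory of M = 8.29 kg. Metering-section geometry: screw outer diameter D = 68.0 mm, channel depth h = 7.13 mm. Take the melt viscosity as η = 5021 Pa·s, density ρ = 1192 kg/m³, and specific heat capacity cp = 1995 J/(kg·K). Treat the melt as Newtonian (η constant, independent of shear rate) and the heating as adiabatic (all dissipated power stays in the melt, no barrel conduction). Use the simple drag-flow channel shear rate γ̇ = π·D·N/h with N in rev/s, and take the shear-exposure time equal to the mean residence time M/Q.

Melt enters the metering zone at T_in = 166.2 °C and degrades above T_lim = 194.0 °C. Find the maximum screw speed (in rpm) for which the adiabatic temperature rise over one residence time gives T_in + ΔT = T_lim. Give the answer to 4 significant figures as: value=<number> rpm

Convert throughput: Q = 146.1 kg/h = 146.1/3600 = 0.0405833 kg/s
t_res = M / Q_s = 8.29 / 0.0405833 = 204.271 s
D = 68.0 mm = 0.068 m;  h = 7.13 mm = 0.00713 m
Allowable rise: ΔT_a = T_lim − T_in = 194.0 − 166.2 = 27.8 K
γ̇_max² = ΔT_a·ρ·cp / (η·t_res) = [27.8 × 1192 × 1995] / [5021 × 204.271] = 64.4565 s⁻²
γ̇_max = √64.4565 = 8.02848 s⁻¹
N_max = γ̇_max·h / (π·D) = 8.02848 · 0.00713 / (π · 0.068) = 0.267956 rev/s = 16.0774 rpm

value=16.08 rpm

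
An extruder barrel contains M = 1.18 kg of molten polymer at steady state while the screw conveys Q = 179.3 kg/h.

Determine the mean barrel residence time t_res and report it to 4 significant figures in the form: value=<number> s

value=23.69 s

Convert throughput: Q = 179.3 kg/h = 179.3/3600 = 0.0498056 kg/s
Mean residence time: t_res = M/Q_s = 1.18 kg / 0.0498056 kg/s = 23.6921 s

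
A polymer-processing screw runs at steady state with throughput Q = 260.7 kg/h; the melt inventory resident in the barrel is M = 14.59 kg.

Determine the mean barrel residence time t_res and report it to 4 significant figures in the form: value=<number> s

value=201.5 s

Q_s = Q / 3600 = 260.7 / 3600 = 0.0724167 kg/s
t_res = M / Q_s = 14.59 / 0.0724167 = 201.473 s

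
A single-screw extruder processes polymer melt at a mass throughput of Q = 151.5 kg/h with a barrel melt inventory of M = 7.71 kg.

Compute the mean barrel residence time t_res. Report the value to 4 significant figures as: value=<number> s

value=183.2 s

Throughput in SI: Q_s = 151.5 kg/h ÷ 3600 s/h = 0.0420833 kg/s
t_res = M / Q_s = 7.71 ÷ 0.0420833 = 183.208 s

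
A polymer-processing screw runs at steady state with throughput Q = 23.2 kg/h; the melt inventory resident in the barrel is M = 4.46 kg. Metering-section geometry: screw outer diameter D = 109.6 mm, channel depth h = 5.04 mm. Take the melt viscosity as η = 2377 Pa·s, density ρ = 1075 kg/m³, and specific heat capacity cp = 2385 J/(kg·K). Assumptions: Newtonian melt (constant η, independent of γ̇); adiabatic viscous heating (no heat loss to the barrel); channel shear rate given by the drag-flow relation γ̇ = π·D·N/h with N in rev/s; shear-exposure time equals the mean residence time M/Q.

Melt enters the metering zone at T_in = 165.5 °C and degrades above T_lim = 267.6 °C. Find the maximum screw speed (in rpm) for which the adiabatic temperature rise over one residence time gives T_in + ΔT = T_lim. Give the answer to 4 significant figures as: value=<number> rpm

Q_s = Q / 3600 = 23.2 / 3600 = 0.00644444 kg/s
Mean residence time: t_res = M/Q_s = 4.46 kg / 0.00644444 kg/s = 692.069 s
Convert to metres: D = 0.1096 m, h = 0.00504 m
ΔT_a = T_lim − T_in = 267.6 °C − 165.5 °C = 102.1 K
Invert ΔT = ηγ̇²t_res/(ρcp) for γ̇: γ̇_max² = ΔT_a ρ cp / (η t_res) = 102.1·1075·2385 / (2377·692.069) = 159.127 s⁻²
γ̇_max = sqrt(159.127) = 12.6146 s⁻¹
N_max = γ̇_max·h / (π·D) = 12.6146 · 0.00504 / (π · 0.1096) = 0.184647 rev/s = 11.0788 rpm

value=11.08 rpm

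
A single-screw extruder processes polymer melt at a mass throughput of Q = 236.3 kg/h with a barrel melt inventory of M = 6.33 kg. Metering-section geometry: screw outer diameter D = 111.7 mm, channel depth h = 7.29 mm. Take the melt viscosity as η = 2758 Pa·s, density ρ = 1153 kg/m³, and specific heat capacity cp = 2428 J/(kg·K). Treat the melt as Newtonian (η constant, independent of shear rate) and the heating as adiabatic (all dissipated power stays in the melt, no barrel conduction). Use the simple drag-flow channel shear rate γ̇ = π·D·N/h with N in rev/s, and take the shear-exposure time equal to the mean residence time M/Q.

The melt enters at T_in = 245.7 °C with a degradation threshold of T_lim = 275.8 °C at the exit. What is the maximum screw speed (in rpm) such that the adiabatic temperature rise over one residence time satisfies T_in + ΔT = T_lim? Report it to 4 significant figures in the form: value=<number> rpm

value=22.19 rpm

Convert throughput: Q = 236.3 kg/h = 236.3/3600 = 0.0656389 kg/s
Mean residence time: t_res = M/Q_s = 6.33 kg / 0.0656389 kg/s = 96.4367 s
D = 111.7 mm = 0.1117 m;  h = 7.29 mm = 0.00729 m
ΔT_a = T_lim − T_in = 275.8 − 245.7 = 30.1 K
γ̇_max² = ΔT_a·ρ·cp / (η·t_res) = [30.1 × 1153 × 2428] / [2758 × 96.4367] = 316.816 s⁻²
γ̇_max = √316.816 = 17.7993 s⁻¹
N_max = γ̇_max·h / (π·D) = 17.7993 · 0.00729 / (π · 0.1117) = 0.369767 rev/s = 22.186 rpm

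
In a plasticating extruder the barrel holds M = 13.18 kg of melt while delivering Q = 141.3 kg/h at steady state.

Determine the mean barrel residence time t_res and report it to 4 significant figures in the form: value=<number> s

Q_s = Q / 3600 = 141.3 / 3600 = 0.03925 kg/s
t_res = M / Q_s = 13.18 / 0.03925 = 335.796 s

value=335.8 s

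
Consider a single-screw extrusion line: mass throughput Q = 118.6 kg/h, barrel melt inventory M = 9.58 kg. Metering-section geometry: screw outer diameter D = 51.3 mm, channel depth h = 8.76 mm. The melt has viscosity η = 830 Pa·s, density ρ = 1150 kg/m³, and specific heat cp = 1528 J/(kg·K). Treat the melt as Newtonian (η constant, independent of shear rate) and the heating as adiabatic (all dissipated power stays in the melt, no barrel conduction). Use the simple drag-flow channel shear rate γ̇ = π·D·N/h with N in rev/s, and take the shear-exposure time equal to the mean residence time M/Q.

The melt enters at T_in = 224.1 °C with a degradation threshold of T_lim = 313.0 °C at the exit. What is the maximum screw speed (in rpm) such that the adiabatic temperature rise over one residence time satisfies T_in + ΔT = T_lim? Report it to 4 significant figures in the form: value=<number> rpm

value=82.97 rpm

Q_s = Q / 3600 = 118.6 / 3600 = 0.0329444 kg/s
t_res = M / Q_s = 9.58 ÷ 0.0329444 = 290.793 s
Convert to metres: D = 0.0513 m, h = 0.00876 m
Allowable rise: ΔT_a = T_lim − T_in = 313.0 − 224.1 = 88.9 K
Invert ΔT = ηγ̇²t_res/(ρcp) for γ̇: γ̇_max² = ΔT_a ρ cp / (η t_res) = 88.9·1150·1528 / (830·290.793) = 647.234 s⁻²
γ̇_max = √647.234 = 25.4408 s⁻¹
N_max = γ̇_max h / (πD) = 25.4408·0.00876/(π·0.0513) = 1.38283 rev/s → ×60 = 82.9696 rpm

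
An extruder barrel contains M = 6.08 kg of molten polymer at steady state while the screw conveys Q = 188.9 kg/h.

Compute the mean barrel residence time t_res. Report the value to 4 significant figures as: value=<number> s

Throughput in SI: Q_s = 188.9 kg/h ÷ 3600 s/h = 0.0524722 kg/s
Mean residence time: t_res = M/Q_s = 6.08 kg / 0.0524722 kg/s = 115.871 s

value=115.9 s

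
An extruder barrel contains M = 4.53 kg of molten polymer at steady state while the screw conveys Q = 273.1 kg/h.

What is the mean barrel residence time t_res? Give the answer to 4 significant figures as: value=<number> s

value=59.71 s

Q_s = Q / 3600 = 273.1 / 3600 = 0.0758611 kg/s
t_res = M / Q_s = 4.53 ÷ 0.0758611 = 59.7144 s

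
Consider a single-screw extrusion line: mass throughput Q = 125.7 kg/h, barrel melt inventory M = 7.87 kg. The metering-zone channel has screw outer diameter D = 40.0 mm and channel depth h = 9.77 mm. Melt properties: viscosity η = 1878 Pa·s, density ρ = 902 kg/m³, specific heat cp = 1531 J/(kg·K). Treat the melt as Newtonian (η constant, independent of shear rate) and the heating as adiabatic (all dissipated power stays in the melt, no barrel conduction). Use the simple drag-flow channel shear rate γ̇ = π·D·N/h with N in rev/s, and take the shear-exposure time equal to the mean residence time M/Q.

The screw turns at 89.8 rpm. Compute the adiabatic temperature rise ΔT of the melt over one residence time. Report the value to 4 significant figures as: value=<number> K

value=113.6 K

Convert throughput: Q = 125.7 kg/h = 125.7/3600 = 0.0349167 kg/s
t_res = M / Q_s = 7.87 ÷ 0.0349167 = 225.394 s
Convert to SI: D = 0.04 m, h = 0.00977 m, N = 89.8/60 = 1.49667 rev/s
γ̇ = π·D·N / h = π · 0.04 · 1.49667 / 0.00977 = 19.2504 s⁻¹
ΔT = η·γ̇²·t_res / (ρ·cp) = 1878 · (19.2504)² · 225.394 / (902 · 1531) = 113.589 K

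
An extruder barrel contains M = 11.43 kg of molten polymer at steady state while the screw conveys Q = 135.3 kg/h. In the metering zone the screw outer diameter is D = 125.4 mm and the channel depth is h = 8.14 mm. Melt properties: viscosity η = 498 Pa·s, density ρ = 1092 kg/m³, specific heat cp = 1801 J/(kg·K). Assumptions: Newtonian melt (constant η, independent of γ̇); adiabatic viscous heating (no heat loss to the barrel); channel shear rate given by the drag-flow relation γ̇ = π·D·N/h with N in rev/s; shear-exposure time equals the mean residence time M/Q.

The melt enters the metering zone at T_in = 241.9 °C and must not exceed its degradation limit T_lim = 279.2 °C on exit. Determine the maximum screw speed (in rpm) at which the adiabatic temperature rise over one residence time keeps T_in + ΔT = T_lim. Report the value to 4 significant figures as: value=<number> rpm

Throughput in SI: Q_s = 135.3 kg/h ÷ 3600 s/h = 0.0375833 kg/s
t_res = M / Q_s = 11.43 / 0.0375833 = 304.124 s
Geometry in SI: D = 125.4 mm → 0.1254 m, h = 8.14 mm → 0.00814 m
ΔT_a = T_lim − T_in = 279.2 − 241.9 = 37.3 K
γ̇_max² = ΔT_a·ρ·cp/(η·t_res) = 37.3·1092·1801/(498·304.124) = 484.356 s⁻²
γ̇_max = √484.356 = 22.0081 s⁻¹
N_max = γ̇_max h / (πD) = 22.0081·0.00814/(π·0.1254) = 0.454736 rev/s → ×60 = 27.2842 rpm

value=27.28 rpm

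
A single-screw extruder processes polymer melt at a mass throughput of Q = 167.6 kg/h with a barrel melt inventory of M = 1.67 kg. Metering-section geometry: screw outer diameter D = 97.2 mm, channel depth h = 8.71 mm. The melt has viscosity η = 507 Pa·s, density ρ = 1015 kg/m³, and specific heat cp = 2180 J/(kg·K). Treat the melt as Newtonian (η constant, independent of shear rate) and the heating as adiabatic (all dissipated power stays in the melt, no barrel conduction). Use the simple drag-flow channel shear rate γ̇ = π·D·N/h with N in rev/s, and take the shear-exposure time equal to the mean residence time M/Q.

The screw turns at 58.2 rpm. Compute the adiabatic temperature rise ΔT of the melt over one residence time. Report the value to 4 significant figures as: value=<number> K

value=9.505 K

Q_s = Q / 3600 = 167.6 / 3600 = 0.0465556 kg/s
t_res = M / Q_s = 1.67 / 0.0465556 = 35.8711 s
D = 97.2 mm = 0.0972 m;  h = 8.71 mm = 0.00871 m;  N = 58.2 rpm / 60 = 0.97 rev/s
γ̇ = π·D·N / h = π · 0.0972 · 0.97 / 0.00871 = 34.0071 s⁻¹
ΔT = η·γ̇²·t_res/(ρ·cp) = [507 × 34.0071² × 35.8711] / [1015 × 2180] = 9.50539 K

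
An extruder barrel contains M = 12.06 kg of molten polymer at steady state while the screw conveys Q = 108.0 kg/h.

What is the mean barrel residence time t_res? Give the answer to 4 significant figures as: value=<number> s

Q_s = Q / 3600 = 108.0 / 3600 = 0.03 kg/s
t_res = M / Q_s = 12.06 ÷ 0.03 = 402 s

value=402.0 s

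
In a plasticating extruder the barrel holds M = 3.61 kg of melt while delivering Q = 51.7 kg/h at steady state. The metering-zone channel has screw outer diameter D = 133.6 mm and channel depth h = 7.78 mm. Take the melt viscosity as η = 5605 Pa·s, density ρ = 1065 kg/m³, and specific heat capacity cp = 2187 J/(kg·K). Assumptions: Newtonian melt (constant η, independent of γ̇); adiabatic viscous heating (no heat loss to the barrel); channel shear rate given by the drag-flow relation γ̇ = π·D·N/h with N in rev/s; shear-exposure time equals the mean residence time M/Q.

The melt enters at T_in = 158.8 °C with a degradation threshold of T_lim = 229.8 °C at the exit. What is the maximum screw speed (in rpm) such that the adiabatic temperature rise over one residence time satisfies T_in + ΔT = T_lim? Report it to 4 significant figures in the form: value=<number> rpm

Q_s = Q / 3600 = 51.7 / 3600 = 0.0143611 kg/s
Mean residence time: t_res = M/Q_s = 3.61 kg / 0.0143611 kg/s = 251.373 s
Geometry in SI: D = 133.6 mm → 0.1336 m, h = 7.78 mm → 0.00778 m
Allowable rise: ΔT_a = T_lim − T_in = 229.8 − 158.8 = 71 K
γ̇_max² = ΔT_a·ρ·cp/(η·t_res) = 71·1065·2187/(5605·251.373) = 117.371 s⁻²
γ̇_max = √117.371 = 10.8338 s⁻¹
Solve γ̇ = πDN/h for N: N_max = γ̇_max·h/(π·D) = 10.8338 × 0.00778 / (π × 0.1336) = 0.200819 rev/s = 12.0491 rpm

value=12.05 rpm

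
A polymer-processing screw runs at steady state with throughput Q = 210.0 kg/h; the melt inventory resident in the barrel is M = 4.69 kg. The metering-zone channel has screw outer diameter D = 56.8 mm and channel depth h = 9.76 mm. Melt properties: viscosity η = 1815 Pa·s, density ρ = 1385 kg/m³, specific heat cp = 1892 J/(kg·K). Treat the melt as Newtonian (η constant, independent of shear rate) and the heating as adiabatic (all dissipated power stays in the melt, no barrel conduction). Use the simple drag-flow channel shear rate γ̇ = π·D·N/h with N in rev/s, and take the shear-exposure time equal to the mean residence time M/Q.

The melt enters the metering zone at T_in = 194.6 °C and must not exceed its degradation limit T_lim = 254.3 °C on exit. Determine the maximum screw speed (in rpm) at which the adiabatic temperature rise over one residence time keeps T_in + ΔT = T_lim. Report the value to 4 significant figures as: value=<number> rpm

value=107.5 rpm

Convert throughput: Q = 210.0 kg/h = 210.0/3600 = 0.0583333 kg/s
t_res = M / Q_s = 4.69 ÷ 0.0583333 = 80.4 s
D = 56.8 mm = 0.0568 m;  h = 9.76 mm = 0.00976 m
Allowable rise: ΔT_a = T_lim − T_in = 254.3 − 194.6 = 59.7 K
Invert ΔT = ηγ̇²t_res/(ρcp) for γ̇: γ̇_max² = ΔT_a ρ cp / (η t_res) = 59.7·1385·1892 / (1815·80.4) = 1072.04 s⁻²
γ̇_max = √1072.04 = 32.7421 s⁻¹
N_max = γ̇_max·h / (π·D) = 32.7421 · 0.00976 / (π · 0.0568) = 1.79084 rev/s = 107.451 rpm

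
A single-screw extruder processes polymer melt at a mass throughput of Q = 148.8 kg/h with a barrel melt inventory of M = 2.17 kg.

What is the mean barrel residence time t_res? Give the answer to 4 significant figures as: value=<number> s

Throughput in SI: Q_s = 148.8 kg/h ÷ 3600 s/h = 0.0413333 kg/s
t_res = M / Q_s = 2.17 ÷ 0.0413333 = 52.5 s

value=52.50 s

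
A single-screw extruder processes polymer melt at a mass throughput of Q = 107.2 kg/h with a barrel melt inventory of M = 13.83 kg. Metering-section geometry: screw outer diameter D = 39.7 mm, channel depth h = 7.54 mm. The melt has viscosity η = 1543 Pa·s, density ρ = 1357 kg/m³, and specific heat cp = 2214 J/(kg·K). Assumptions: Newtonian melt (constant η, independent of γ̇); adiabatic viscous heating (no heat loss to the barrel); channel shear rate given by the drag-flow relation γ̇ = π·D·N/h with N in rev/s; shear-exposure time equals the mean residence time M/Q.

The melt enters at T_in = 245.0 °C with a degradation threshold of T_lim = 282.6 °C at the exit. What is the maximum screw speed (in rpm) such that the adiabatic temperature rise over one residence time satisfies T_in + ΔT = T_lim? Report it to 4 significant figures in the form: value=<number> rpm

value=45.54 rpm

Convert throughput: Q = 107.2 kg/h = 107.2/3600 = 0.0297778 kg/s
t_res = M / Q_s = 13.83 / 0.0297778 = 464.44 s
D = 39.7 mm = 0.0397 m;  h = 7.54 mm = 0.00754 m
ΔT_a = T_lim − T_in = 282.6 °C − 245.0 °C = 37.6 K
γ̇_max² = ΔT_a·ρ·cp/(η·t_res) = 37.6·1357·2214/(1543·464.44) = 157.634 s⁻²
γ̇_max = √157.634 = 12.5552 s⁻¹
N_max = γ̇_max·h / (π·D) = 12.5552 · 0.00754 / (π · 0.0397) = 0.759024 rev/s = 45.5415 rpm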